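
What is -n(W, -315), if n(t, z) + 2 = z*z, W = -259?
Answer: -99223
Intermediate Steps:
n(t, z) = -2 + z² (n(t, z) = -2 + z*z = -2 + z²)
-n(W, -315) = -(-2 + (-315)²) = -(-2 + 99225) = -1*99223 = -99223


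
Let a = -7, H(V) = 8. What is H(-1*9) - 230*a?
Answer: 1618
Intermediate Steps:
H(-1*9) - 230*a = 8 - 230*(-7) = 8 + 1610 = 1618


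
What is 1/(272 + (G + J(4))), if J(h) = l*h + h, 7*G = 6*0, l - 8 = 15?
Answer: 1/368 ≈ 0.0027174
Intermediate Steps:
l = 23 (l = 8 + 15 = 23)
G = 0 (G = (6*0)/7 = (1/7)*0 = 0)
J(h) = 24*h (J(h) = 23*h + h = 24*h)
1/(272 + (G + J(4))) = 1/(272 + (0 + 24*4)) = 1/(272 + (0 + 96)) = 1/(272 + 96) = 1/368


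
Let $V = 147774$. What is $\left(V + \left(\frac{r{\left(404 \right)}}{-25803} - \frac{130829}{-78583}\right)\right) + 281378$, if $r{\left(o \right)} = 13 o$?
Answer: $\frac{870184666910419}{2027677149} \approx 4.2915 \cdot 10^{5}$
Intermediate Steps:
$\left(V + \left(\frac{r{\left(404 \right)}}{-25803} - \frac{130829}{-78583}\right)\right) + 281378 = \left(147774 + \left(\frac{13 \cdot 404}{-25803} - \frac{130829}{-78583}\right)\right) + 281378 = \left(147774 + \left(5252 \left(- \frac{1}{25803}\right) - - \frac{130829}{78583}\right)\right) + 281378 = \left(147774 + \left(- \frac{5252}{25803} + \frac{130829}{78583}\right)\right) + 281378 = \left(147774 + \frac{2963062771}{2027677149}\right) + 281378 = \frac{299640926079097}{2027677149} + 281378 = \frac{870184666910419}{2027677149}$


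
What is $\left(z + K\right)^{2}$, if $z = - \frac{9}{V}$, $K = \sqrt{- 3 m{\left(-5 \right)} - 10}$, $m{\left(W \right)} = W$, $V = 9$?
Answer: $\left(1 - \sqrt{5}\right)^{2} \approx 1.5279$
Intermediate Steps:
$K = \sqrt{5}$ ($K = \sqrt{\left(-3\right) \left(-5\right) - 10} = \sqrt{15 - 10} = \sqrt{5} \approx 2.2361$)
$z = -1$ ($z = - \frac{9}{9} = \left(-9\right) \frac{1}{9} = -1$)
$\left(z + K\right)^{2} = \left(-1 + \sqrt{5}\right)^{2}$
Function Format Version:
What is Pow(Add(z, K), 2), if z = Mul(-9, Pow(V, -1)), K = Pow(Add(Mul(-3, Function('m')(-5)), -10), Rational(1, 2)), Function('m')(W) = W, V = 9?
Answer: Pow(Add(1, Mul(-1, Pow(5, Rational(1, 2)))), 2) ≈ 1.5279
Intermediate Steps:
K = Pow(5, Rational(1, 2)) (K = Pow(Add(Mul(-3, -5), -10), Rational(1, 2)) = Pow(Add(15, -10), Rational(1, 2)) = Pow(5, Rational(1, 2)) ≈ 2.2361)
z = -1 (z = Mul(-9, Pow(9, -1)) = Mul(-9, Rational(1, 9)) = -1)
Pow(Add(z, K), 2) = Pow(Add(-1, Pow(5, Rational(1, 2))), 2)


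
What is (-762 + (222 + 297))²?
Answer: 59049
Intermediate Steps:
(-762 + (222 + 297))² = (-762 + 519)² = (-243)² = 59049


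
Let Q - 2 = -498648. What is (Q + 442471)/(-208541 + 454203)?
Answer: -56175/245662 ≈ -0.22867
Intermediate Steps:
Q = -498646 (Q = 2 - 498648 = -498646)
(Q + 442471)/(-208541 + 454203) = (-498646 + 442471)/(-208541 + 454203) = -56175/245662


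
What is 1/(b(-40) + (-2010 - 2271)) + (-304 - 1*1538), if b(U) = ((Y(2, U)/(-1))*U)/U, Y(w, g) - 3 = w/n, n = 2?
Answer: -7892971/4285 ≈ -1842.0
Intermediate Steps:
Y(w, g) = 3 + w/2
b(U) = -4 (b(U) = (((3 + (½)*2)/(-1))*U)/U = ((-(3 + 1))*U)/U = ((-1*4)*U)/U = (-4*U)/U = -4)
1/(b(-40) + (-2010 - 2271)) + (-304 - 1*1538) = 1/(-4 + (-2010 - 2271)) + (-304 - 1*1538) = 1/(-4 - 4281) + (-304 - 1538) = 1/(-4285) - 1842 = -1/4285 - 1842 = -7892971/4285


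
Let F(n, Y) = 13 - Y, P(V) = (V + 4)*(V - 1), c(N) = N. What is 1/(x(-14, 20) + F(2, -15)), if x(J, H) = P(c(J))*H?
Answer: 1/3028 ≈ 0.00033025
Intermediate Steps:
P(V) = (-1 + V)*(4 + V) (P(V) = (4 + V)*(-1 + V) = (-1 + V)*(4 + V))
x(J, H) = H*(-4 + J**2 + 3*J) (x(J, H) = (-4 + J**2 + 3*J)*H = H*(-4 + J**2 + 3*J))
1/(x(-14, 20) + F(2, -15)) = 1/(20*(-4 + (-14)**2 + 3*(-14)) + (13 - 1*(-15))) = 1/(20*(-4 + 196 - 42) + (13 + 15)) = 1/(20*150 + 28) = 1/(3000 + 28) = 1/3028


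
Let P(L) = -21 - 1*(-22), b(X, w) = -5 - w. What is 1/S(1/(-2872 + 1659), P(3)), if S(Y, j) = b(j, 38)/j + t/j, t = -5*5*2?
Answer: -1/93 ≈ -0.010753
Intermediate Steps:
t = -50 (t = -25*2 = -50)
P(L) = 1 (P(L) = -21 + 22 = 1)
S(Y, j) = -93/j (S(Y, j) = (-5 - 1*38)/j - 50/j = (-5 - 38)/j - 50/j = -43/j - 50/j = -93/j)
1/S(1/(-2872 + 1659), P(3)) = 1/(-93/1) = 1/(-93*1) = 1/(-93) = -1/93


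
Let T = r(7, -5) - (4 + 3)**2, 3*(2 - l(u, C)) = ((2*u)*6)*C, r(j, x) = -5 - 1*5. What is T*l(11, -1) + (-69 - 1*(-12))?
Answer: -2771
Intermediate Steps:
r(j, x) = -10 (r(j, x) = -5 - 5 = -10)
l(u, C) = 2 - 4*C*u (l(u, C) = 2 - (2*u)*6*C/3 = 2 - 12*u*C/3 = 2 - 4*C*u)
T = -59 (T = -10 - (4 + 3)**2 = -10 - 1*7**2 = -10 - 1*49 = -10 - 49 = -59)
T*l(11, -1) + (-69 - 1*(-12)) = -59*(2 - 4*(-1)*11) + (-69 - 1*(-12)) = -59*(2 + 44) + (-69 + 12) = -59*46 - 57 = -2714 - 57 = -2771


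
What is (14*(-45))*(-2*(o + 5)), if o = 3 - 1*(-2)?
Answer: 12600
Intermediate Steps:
o = 5 (o = 3 + 2 = 5)
(14*(-45))*(-2*(o + 5)) = (14*(-45))*(-2*(5 + 5)) = -(-1260)*10 = -630*(-20) = 12600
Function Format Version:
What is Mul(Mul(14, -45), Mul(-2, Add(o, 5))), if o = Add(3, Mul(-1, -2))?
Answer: 12600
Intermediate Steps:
o = 5 (o = Add(3, 2) = 5)
Mul(Mul(14, -45), Mul(-2, Add(o, 5))) = Mul(Mul(14, -45), Mul(-2, Add(5, 5))) = Mul(-630, Mul(-2, 10)) = Mul(-630, -20) = 12600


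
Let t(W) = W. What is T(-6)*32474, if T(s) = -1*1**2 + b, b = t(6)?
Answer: 162370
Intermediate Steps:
b = 6
T(s) = 5 (T(s) = -1*1**2 + 6 = -1*1 + 6 = -1 + 6 = 5)
T(-6)*32474 = 5*32474 = 162370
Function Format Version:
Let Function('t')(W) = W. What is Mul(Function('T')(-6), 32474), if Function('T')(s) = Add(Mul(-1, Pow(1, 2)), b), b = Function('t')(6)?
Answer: 162370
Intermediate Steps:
b = 6
Function('T')(s) = 5 (Function('T')(s) = Add(Mul(-1, Pow(1, 2)), 6) = Add(Mul(-1, 1), 6) = Add(-1, 6) = 5)
Mul(Function('T')(-6), 32474) = Mul(5, 32474) = 162370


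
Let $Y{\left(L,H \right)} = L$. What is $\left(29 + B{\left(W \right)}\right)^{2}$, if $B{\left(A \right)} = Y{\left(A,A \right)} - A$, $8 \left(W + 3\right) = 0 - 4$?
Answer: $841$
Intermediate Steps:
$W = - \frac{7}{2}$ ($W = -3 + \frac{0 - 4}{8} = -3 + \frac{1}{8} \left(-4\right) = -3 - \frac{1}{2} = - \frac{7}{2} \approx -3.5$)
$B{\left(A \right)} = 0$ ($B{\left(A \right)} = A - A = 0$)
$\left(29 + B{\left(W \right)}\right)^{2} = \left(29 + 0\right)^{2} = 29^{2} = 841$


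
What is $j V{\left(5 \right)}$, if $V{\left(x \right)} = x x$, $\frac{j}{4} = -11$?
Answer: $-1100$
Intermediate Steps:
$j = -44$ ($j = 4 \left(-11\right) = -44$)
$V{\left(x \right)} = x^{2}$
$j V{\left(5 \right)} = - 44 \cdot 5^{2} = \left(-44\right) 25 = -1100$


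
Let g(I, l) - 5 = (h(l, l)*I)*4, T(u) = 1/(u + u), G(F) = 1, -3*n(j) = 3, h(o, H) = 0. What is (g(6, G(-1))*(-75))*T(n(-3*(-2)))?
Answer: 375/2 ≈ 187.50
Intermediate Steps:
n(j) = -1 (n(j) = -⅓*3 = -1)
T(u) = 1/(2*u)
g(I, l) = 5 (g(I, l) = 5 + (0*I)*4 = 5 + 0*4 = 5 + 0 = 5)
(g(6, G(-1))*(-75))*T(n(-3*(-2))) = (5*(-75))*((½)/(-1)) = -375*(-1)/2 = -375*(-½) = 375/2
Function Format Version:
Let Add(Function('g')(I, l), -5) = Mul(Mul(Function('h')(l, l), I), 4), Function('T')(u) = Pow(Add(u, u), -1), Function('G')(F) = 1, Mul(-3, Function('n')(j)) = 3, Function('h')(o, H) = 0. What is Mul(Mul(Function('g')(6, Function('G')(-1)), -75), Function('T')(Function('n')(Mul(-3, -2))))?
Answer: Rational(375, 2) ≈ 187.50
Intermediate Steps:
Function('n')(j) = -1 (Function('n')(j) = Mul(Rational(-1, 3), 3) = -1)
Function('T')(u) = Mul(Rational(1, 2), Pow(u, -1)) (Function('T')(u) = Pow(Mul(2, u), -1) = Mul(Rational(1, 2), Pow(u, -1)))
Function('g')(I, l) = 5 (Function('g')(I, l) = Add(5, Mul(Mul(0, I), 4)) = Add(5, Mul(0, 4)) = Add(5, 0) = 5)
Mul(Mul(Function('g')(6, Function('G')(-1)), -75), Function('T')(Function('n')(Mul(-3, -2)))) = Mul(Mul(5, -75), Mul(Rational(1, 2), Pow(-1, -1))) = Mul(-375, Mul(Rational(1, 2), -1)) = Mul(-375, Rational(-1, 2)) = Rational(375, 2)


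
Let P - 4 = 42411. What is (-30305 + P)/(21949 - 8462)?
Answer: 12110/13487 ≈ 0.89790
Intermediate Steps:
P = 42415 (P = 4 + 42411 = 42415)
(-30305 + P)/(21949 - 8462) = (-30305 + 42415)/(21949 - 8462) = 12110/13487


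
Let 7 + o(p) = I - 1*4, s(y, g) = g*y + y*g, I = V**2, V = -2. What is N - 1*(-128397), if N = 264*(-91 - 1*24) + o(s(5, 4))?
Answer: 98030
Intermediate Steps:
I = 4 (I = (-2)**2 = 4)
s(y, g) = 2*g*y (s(y, g) = g*y + g*y = 2*g*y)
o(p) = -7 (o(p) = -7 + (4 - 1*4) = -7 + (4 - 4) = -7 + 0 = -7)
N = -30367 (N = 264*(-91 - 1*24) - 7 = 264*(-91 - 24) - 7 = 264*(-115) - 7 = -30360 - 7 = -30367)
N - 1*(-128397) = -30367 - 1*(-128397) = -30367 + 128397 = 98030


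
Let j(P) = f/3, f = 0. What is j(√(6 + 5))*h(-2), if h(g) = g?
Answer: 0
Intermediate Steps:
j(P) = 0 (j(P) = 0/3 = 0*(⅓) = 0)
j(√(6 + 5))*h(-2) = 0*(-2) = 0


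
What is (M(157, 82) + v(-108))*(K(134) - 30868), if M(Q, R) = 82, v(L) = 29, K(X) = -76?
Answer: -3434784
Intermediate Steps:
(M(157, 82) + v(-108))*(K(134) - 30868) = (82 + 29)*(-76 - 30868) = 111*(-30944) = -3434784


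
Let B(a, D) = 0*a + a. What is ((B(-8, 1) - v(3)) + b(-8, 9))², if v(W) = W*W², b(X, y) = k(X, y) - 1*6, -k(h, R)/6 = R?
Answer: 9025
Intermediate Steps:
k(h, R) = -6*R
b(X, y) = -6 - 6*y (b(X, y) = -6*y - 1*6 = -6*y - 6 = -6 - 6*y)
v(W) = W³
B(a, D) = a (B(a, D) = 0 + a = a)
((B(-8, 1) - v(3)) + b(-8, 9))² = ((-8 - 1*3³) + (-6 - 6*9))² = ((-8 - 1*27) + (-6 - 54))² = ((-8 - 27) - 60)² = (-35 - 60)² = (-95)² = 9025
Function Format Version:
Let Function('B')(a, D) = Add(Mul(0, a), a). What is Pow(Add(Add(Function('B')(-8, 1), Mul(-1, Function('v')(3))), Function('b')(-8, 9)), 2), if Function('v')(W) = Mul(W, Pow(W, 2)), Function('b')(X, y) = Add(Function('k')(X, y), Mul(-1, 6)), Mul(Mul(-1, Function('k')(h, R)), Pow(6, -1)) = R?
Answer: 9025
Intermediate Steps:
Function('k')(h, R) = Mul(-6, R)
Function('b')(X, y) = Add(-6, Mul(-6, y)) (Function('b')(X, y) = Add(Mul(-6, y), Mul(-1, 6)) = Add(Mul(-6, y), -6) = Add(-6, Mul(-6, y)))
Function('v')(W) = Pow(W, 3)
Function('B')(a, D) = a (Function('B')(a, D) = Add(0, a) = a)
Pow(Add(Add(Function('B')(-8, 1), Mul(-1, Function('v')(3))), Function('b')(-8, 9)), 2) = Pow(Add(Add(-8, Mul(-1, Pow(3, 3))), Add(-6, Mul(-6, 9))), 2) = Pow(Add(Add(-8, Mul(-1, 27)), Add(-6, -54)), 2) = Pow(Add(Add(-8, -27), -60), 2) = Pow(Add(-35, -60), 2) = Pow(-95, 2) = 9025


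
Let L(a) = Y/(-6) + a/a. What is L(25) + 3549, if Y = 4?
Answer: 10648/3 ≈ 3549.3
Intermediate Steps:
L(a) = 1/3 (L(a) = 4/(-6) + a/a = 4*(-1/6) + 1 = -2/3 + 1 = 1/3)
L(25) + 3549 = 1/3 + 3549 = 10648/3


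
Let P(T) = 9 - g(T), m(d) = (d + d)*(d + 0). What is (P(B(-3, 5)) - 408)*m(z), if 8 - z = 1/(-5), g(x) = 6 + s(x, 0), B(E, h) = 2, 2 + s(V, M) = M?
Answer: -1354886/25 ≈ -54195.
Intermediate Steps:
s(V, M) = -2 + M
g(x) = 4 (g(x) = 6 + (-2 + 0) = 6 - 2 = 4)
z = 41/5 (z = 8 - 1/(-5) = 8 - 1*(-1/5) = 8 + 1/5 = 41/5 ≈ 8.2000)
m(d) = 2*d**2 (m(d) = (2*d)*d = 2*d**2)
P(T) = 5 (P(T) = 9 - 1*4 = 9 - 4 = 5)
(P(B(-3, 5)) - 408)*m(z) = (5 - 408)*(2*(41/5)**2) = -806*1681/25 = -403*3362/25 = -1354886/25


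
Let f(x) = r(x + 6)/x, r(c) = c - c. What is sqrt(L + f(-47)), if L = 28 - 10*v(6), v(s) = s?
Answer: 4*I*sqrt(2) ≈ 5.6569*I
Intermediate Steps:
L = -32 (L = 28 - 10*6 = 28 - 60 = -32)
r(c) = 0
f(x) = 0 (f(x) = 0/x = 0)
sqrt(L + f(-47)) = sqrt(-32 + 0) = sqrt(-32) = 4*I*sqrt(2)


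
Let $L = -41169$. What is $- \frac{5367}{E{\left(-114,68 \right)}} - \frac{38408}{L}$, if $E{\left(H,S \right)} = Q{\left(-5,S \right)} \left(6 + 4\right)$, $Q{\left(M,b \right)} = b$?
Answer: $- \frac{194836583}{27994920} \approx -6.9597$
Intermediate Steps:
$E{\left(H,S \right)} = 10 S$ ($E{\left(H,S \right)} = S \left(6 + 4\right) = S 10 = 10 S$)
$- \frac{5367}{E{\left(-114,68 \right)}} - \frac{38408}{L} = - \frac{5367}{10 \cdot 68} - \frac{38408}{-41169} = - \frac{5367}{680} - - \frac{38408}{41169} = \left(-5367\right) \frac{1}{680} + \frac{38408}{41169} = - \frac{5367}{680} + \frac{38408}{41169} = - \frac{194836583}{27994920}$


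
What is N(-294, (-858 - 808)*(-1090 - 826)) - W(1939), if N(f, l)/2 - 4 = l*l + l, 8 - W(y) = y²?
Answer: 20378453158105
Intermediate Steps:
W(y) = 8 - y²
N(f, l) = 8 + 2*l + 2*l² (N(f, l) = 8 + 2*(l*l + l) = 8 + 2*(l² + l) = 8 + 2*(l + l²) = 8 + (2*l + 2*l²) = 8 + 2*l + 2*l²)
N(-294, (-858 - 808)*(-1090 - 826)) - W(1939) = (8 + 2*((-858 - 808)*(-1090 - 826)) + 2*((-858 - 808)*(-1090 - 826))²) - (8 - 1*1939²) = (8 + 2*(-1666*(-1916)) + 2*(-1666*(-1916))²) - (8 - 1*3759721) = (8 + 2*3192056 + 2*3192056²) - (8 - 3759721) = (8 + 6384112 + 2*10189221507136) - 1*(-3759713) = (8 + 6384112 + 20378443014272) + 3759713 = 20378449398392 + 3759713 = 20378453158105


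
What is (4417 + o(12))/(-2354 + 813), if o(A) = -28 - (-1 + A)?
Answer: -4378/1541 ≈ -2.8410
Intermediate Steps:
o(A) = -27 - A (o(A) = -28 + (1 - A) = -27 - A)
(4417 + o(12))/(-2354 + 813) = (4417 + (-27 - 1*12))/(-2354 + 813) = (4417 + (-27 - 12))/(-1541) = (4417 - 39)*(-1/1541) = 4378*(-1/1541) = -4378/1541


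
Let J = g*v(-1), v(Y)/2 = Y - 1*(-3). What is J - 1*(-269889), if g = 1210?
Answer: 274729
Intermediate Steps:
v(Y) = 6 + 2*Y (v(Y) = 2*(Y - 1*(-3)) = 2*(Y + 3) = 2*(3 + Y) = 6 + 2*Y)
J = 4840 (J = 1210*(6 + 2*(-1)) = 1210*(6 - 2) = 1210*4 = 4840)
J - 1*(-269889) = 4840 - 1*(-269889) = 4840 + 269889 = 274729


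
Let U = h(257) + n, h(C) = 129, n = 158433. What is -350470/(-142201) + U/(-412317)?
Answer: 13550784892/6514654413 ≈ 2.0800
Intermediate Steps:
U = 158562 (U = 129 + 158433 = 158562)
-350470/(-142201) + U/(-412317) = -350470/(-142201) + 158562/(-412317) = -350470*(-1/142201) + 158562*(-1/412317) = 350470/142201 - 17618/45813 = 13550784892/6514654413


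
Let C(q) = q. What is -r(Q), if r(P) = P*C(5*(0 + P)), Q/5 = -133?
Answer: -2211125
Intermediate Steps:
Q = -665 (Q = 5*(-133) = -665)
r(P) = 5*P² (r(P) = P*(5*(0 + P)) = P*(5*P) = 5*P²)
-r(Q) = -5*(-665)² = -5*442225 = -1*2211125 = -2211125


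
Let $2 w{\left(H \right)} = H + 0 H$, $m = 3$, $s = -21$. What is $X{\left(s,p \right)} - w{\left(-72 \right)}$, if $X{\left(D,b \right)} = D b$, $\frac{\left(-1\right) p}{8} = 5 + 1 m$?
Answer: $1380$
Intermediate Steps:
$p = -64$ ($p = - 8 \left(5 + 1 \cdot 3\right) = - 8 \left(5 + 3\right) = \left(-8\right) 8 = -64$)
$w{\left(H \right)} = \frac{H}{2}$ ($w{\left(H \right)} = \frac{H + 0 H}{2} = \frac{H + 0}{2} = \frac{H}{2}$)
$X{\left(s,p \right)} - w{\left(-72 \right)} = \left(-21\right) \left(-64\right) - \frac{1}{2} \left(-72\right) = 1344 - -36 = 1344 + 36 = 1380$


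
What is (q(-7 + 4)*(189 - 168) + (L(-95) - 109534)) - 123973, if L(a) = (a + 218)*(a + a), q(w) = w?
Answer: -256940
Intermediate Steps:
L(a) = 2*a*(218 + a) (L(a) = (218 + a)*(2*a) = 2*a*(218 + a))
(q(-7 + 4)*(189 - 168) + (L(-95) - 109534)) - 123973 = ((-7 + 4)*(189 - 168) + (2*(-95)*(218 - 95) - 109534)) - 123973 = (-3*21 + (2*(-95)*123 - 109534)) - 123973 = (-63 + (-23370 - 109534)) - 123973 = (-63 - 132904) - 123973 = -132967 - 123973 = -256940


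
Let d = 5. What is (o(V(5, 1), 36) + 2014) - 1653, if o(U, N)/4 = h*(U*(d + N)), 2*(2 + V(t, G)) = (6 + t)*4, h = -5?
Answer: -16039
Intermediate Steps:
V(t, G) = 10 + 2*t (V(t, G) = -2 + ((6 + t)*4)/2 = -2 + (24 + 4*t)/2 = -2 + (12 + 2*t) = 10 + 2*t)
o(U, N) = -20*U*(5 + N) (o(U, N) = 4*(-5*U*(5 + N)) = -20*U*(5 + N))
(o(V(5, 1), 36) + 2014) - 1653 = (-20*(10 + 2*5)*(5 + 36) + 2014) - 1653 = (-20*(10 + 10)*41 + 2014) - 1653 = (-20*20*41 + 2014) - 1653 = (-16400 + 2014) - 1653 = -14386 - 1653 = -16039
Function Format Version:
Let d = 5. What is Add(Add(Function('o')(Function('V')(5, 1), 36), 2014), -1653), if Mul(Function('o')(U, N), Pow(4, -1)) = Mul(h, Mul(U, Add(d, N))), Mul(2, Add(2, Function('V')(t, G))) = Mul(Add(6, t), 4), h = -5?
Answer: -16039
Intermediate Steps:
Function('V')(t, G) = Add(10, Mul(2, t)) (Function('V')(t, G) = Add(-2, Mul(Rational(1, 2), Mul(Add(6, t), 4))) = Add(-2, Mul(Rational(1, 2), Add(24, Mul(4, t)))) = Add(-2, Add(12, Mul(2, t))) = Add(10, Mul(2, t)))
Function('o')(U, N) = Mul(-20, U, Add(5, N)) (Function('o')(U, N) = Mul(4, Mul(-5, Mul(U, Add(5, N)))) = Mul(4, Mul(-5, U, Add(5, N))) = Mul(-20, U, Add(5, N)))
Add(Add(Function('o')(Function('V')(5, 1), 36), 2014), -1653) = Add(Add(Mul(-20, Add(10, Mul(2, 5)), Add(5, 36)), 2014), -1653) = Add(Add(Mul(-20, Add(10, 10), 41), 2014), -1653) = Add(Add(Mul(-20, 20, 41), 2014), -1653) = Add(Add(-16400, 2014), -1653) = Add(-14386, -1653) = -16039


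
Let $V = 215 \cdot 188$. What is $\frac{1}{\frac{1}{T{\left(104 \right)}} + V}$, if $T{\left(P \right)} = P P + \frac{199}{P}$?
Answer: $\frac{1125063}{45475046564} \approx 2.474 \cdot 10^{-5}$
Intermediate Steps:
$T{\left(P \right)} = P^{2} + \frac{199}{P}$
$V = 40420$
$\frac{1}{\frac{1}{T{\left(104 \right)}} + V} = \frac{1}{\frac{1}{\frac{1}{104} \left(199 + 104^{3}\right)} + 40420} = \frac{1}{\frac{1}{\frac{1}{104} \left(199 + 1124864\right)} + 40420} = \frac{1}{\frac{1}{\frac{1}{104} \cdot 1125063} + 40420} = \frac{1}{\frac{1}{\frac{1125063}{104}} + 40420} = \frac{1}{\frac{104}{1125063} + 40420} = \frac{1}{\frac{45475046564}{1125063}} = \frac{1125063}{45475046564}$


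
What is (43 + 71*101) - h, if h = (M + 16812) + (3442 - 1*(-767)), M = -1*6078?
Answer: -7729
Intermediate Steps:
M = -6078
h = 14943 (h = (-6078 + 16812) + (3442 - 1*(-767)) = 10734 + (3442 + 767) = 10734 + 4209 = 14943)
(43 + 71*101) - h = (43 + 71*101) - 1*14943 = (43 + 7171) - 14943 = 7214 - 14943 = -7729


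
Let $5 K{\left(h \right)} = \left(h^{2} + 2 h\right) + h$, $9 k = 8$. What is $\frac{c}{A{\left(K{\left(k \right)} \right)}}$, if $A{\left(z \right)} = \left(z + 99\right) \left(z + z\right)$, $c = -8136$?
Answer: $- \frac{6672537}{113050} \approx -59.023$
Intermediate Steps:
$k = \frac{8}{9}$ ($k = \frac{1}{9} \cdot 8 = \frac{8}{9} \approx 0.88889$)
$K{\left(h \right)} = \frac{h^{2}}{5} + \frac{3 h}{5}$ ($K{\left(h \right)} = \frac{\left(h^{2} + 2 h\right) + h}{5} = \frac{h^{2} + 3 h}{5} = \frac{h^{2}}{5} + \frac{3 h}{5}$)
$A{\left(z \right)} = 2 z \left(99 + z\right)$ ($A{\left(z \right)} = \left(99 + z\right) 2 z = 2 z \left(99 + z\right)$)
$\frac{c}{A{\left(K{\left(k \right)} \right)}} = - \frac{8136}{2 \cdot \frac{1}{5} \cdot \frac{8}{9} \left(3 + \frac{8}{9}\right) \left(99 + \frac{1}{5} \cdot \frac{8}{9} \left(3 + \frac{8}{9}\right)\right)} = - \frac{8136}{2 \cdot \frac{1}{5} \cdot \frac{8}{9} \cdot \frac{35}{9} \left(99 + \frac{1}{5} \cdot \frac{8}{9} \cdot \frac{35}{9}\right)} = - \frac{8136}{2 \cdot \frac{56}{81} \left(99 + \frac{56}{81}\right)} = - \frac{8136}{2 \cdot \frac{56}{81} \cdot \frac{8075}{81}} = - \frac{8136}{\frac{904400}{6561}} = \left(-8136\right) \frac{6561}{904400} = - \frac{6672537}{113050}$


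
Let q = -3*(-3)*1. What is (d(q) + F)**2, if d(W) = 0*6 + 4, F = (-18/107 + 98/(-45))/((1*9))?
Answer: 26258257936/1877922225 ≈ 13.983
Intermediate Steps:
q = 9 (q = 9*1 = 9)
F = -11296/43335 (F = (-18*1/107 + 98*(-1/45))/9 = (-18/107 - 98/45)*(1/9) = -11296/4815*1/9 = -11296/43335 ≈ -0.26067)
d(W) = 4 (d(W) = 0 + 4 = 4)
(d(q) + F)**2 = (4 - 11296/43335)**2 = (162044/43335)**2 = 26258257936/1877922225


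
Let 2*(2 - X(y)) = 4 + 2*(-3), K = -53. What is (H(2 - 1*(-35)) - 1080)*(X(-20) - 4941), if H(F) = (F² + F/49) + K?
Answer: -57285738/49 ≈ -1.1691e+6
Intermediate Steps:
H(F) = -53 + F² + F/49 (H(F) = (F² + F/49) - 53 = -53 + F² + F/49)
X(y) = 3 (X(y) = 2 - (4 + 2*(-3))/2 = 2 - (4 - 6)/2 = 2 - ½*(-2) = 2 + 1 = 3)
(H(2 - 1*(-35)) - 1080)*(X(-20) - 4941) = ((-53 + (2 - 1*(-35))² + (2 - 1*(-35))/49) - 1080)*(3 - 4941) = ((-53 + (2 + 35)² + (2 + 35)/49) - 1080)*(-4938) = ((-53 + 37² + (1/49)*37) - 1080)*(-4938) = ((-53 + 1369 + 37/49) - 1080)*(-4938) = (64521/49 - 1080)*(-4938) = (11601/49)*(-4938) = -57285738/49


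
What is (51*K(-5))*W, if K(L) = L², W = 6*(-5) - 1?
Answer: -39525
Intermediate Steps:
W = -31 (W = -30 - 1 = -31)
(51*K(-5))*W = (51*(-5)²)*(-31) = (51*25)*(-31) = 1275*(-31) = -39525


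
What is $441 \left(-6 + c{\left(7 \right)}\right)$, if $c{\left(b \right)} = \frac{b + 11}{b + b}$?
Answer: $-2079$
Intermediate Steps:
$c{\left(b \right)} = \frac{11 + b}{2 b}$
$441 \left(-6 + c{\left(7 \right)}\right) = 441 \left(-6 + \frac{11 + 7}{2 \cdot 7}\right) = 441 \left(-6 + \frac{1}{2} \cdot \frac{1}{7} \cdot 18\right) = 441 \left(-6 + \frac{9}{7}\right) = 441 \left(- \frac{33}{7}\right) = -2079$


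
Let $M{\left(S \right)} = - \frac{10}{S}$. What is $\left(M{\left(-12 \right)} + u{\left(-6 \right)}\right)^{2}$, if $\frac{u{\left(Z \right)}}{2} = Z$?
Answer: $\frac{4489}{36} \approx 124.69$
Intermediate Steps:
$u{\left(Z \right)} = 2 Z$
$\left(M{\left(-12 \right)} + u{\left(-6 \right)}\right)^{2} = \left(- \frac{10}{-12} + 2 \left(-6\right)\right)^{2} = \left(\left(-10\right) \left(- \frac{1}{12}\right) - 12\right)^{2} = \left(\frac{5}{6} - 12\right)^{2} = \left(- \frac{67}{6}\right)^{2} = \frac{4489}{36}$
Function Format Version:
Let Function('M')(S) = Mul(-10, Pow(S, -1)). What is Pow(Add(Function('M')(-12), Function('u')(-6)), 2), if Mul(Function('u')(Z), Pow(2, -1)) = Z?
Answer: Rational(4489, 36) ≈ 124.69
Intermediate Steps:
Function('u')(Z) = Mul(2, Z)
Pow(Add(Function('M')(-12), Function('u')(-6)), 2) = Pow(Add(Mul(-10, Pow(-12, -1)), Mul(2, -6)), 2) = Pow(Add(Mul(-10, Rational(-1, 12)), -12), 2) = Pow(Add(Rational(5, 6), -12), 2) = Pow(Rational(-67, 6), 2) = Rational(4489, 36)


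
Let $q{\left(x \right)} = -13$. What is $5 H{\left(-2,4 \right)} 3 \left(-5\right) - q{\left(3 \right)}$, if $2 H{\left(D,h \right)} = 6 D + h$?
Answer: $313$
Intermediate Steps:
$H{\left(D,h \right)} = \frac{h}{2} + 3 D$ ($H{\left(D,h \right)} = \frac{6 D + h}{2} = \frac{h + 6 D}{2} = \frac{h}{2} + 3 D$)
$5 H{\left(-2,4 \right)} 3 \left(-5\right) - q{\left(3 \right)} = 5 \left(\frac{1}{2} \cdot 4 + 3 \left(-2\right)\right) 3 \left(-5\right) - -13 = 5 \left(2 - 6\right) \left(-15\right) + 13 = 5 \left(-4\right) \left(-15\right) + 13 = \left(-20\right) \left(-15\right) + 13 = 300 + 13 = 313$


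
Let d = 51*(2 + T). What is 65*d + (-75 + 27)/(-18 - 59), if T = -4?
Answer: -510462/77 ≈ -6629.4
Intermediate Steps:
d = -102 (d = 51*(2 - 4) = 51*(-2) = -102)
65*d + (-75 + 27)/(-18 - 59) = 65*(-102) + (-75 + 27)/(-18 - 59) = -6630 - 48/(-77) = -6630 - 48*(-1/77) = -6630 + 48/77 = -510462/77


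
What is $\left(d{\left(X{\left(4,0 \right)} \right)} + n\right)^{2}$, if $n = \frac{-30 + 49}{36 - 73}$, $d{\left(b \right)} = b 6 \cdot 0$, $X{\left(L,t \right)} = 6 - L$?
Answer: $\frac{361}{1369} \approx 0.2637$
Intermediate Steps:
$d{\left(b \right)} = 0$ ($d{\left(b \right)} = 6 b 0 = 0$)
$n = - \frac{19}{37}$ ($n = \frac{19}{-37} = 19 \left(- \frac{1}{37}\right) = - \frac{19}{37} \approx -0.51351$)
$\left(d{\left(X{\left(4,0 \right)} \right)} + n\right)^{2} = \left(0 - \frac{19}{37}\right)^{2} = \left(- \frac{19}{37}\right)^{2} = \frac{361}{1369}$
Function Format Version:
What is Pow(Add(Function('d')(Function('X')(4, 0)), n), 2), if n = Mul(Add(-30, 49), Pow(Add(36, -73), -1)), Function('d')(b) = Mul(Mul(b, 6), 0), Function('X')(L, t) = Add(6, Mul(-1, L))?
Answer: Rational(361, 1369) ≈ 0.26370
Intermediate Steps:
Function('d')(b) = 0 (Function('d')(b) = Mul(Mul(6, b), 0) = 0)
n = Rational(-19, 37) (n = Mul(19, Pow(-37, -1)) = Mul(19, Rational(-1, 37)) = Rational(-19, 37) ≈ -0.51351)
Pow(Add(Function('d')(Function('X')(4, 0)), n), 2) = Pow(Add(0, Rational(-19, 37)), 2) = Pow(Rational(-19, 37), 2) = Rational(361, 1369)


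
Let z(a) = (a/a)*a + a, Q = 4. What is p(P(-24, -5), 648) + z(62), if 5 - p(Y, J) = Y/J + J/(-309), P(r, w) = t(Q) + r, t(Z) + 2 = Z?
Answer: 4376105/33372 ≈ 131.13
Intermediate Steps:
t(Z) = -2 + Z
P(r, w) = 2 + r (P(r, w) = (-2 + 4) + r = 2 + r)
p(Y, J) = 5 + J/309 - Y/J (p(Y, J) = 5 - (Y/J + J/(-309)) = 5 - (Y/J + J*(-1/309)) = 5 - (Y/J - J/309) = 5 - (-J/309 + Y/J) = 5 + (J/309 - Y/J) = 5 + J/309 - Y/J)
z(a) = 2*a (z(a) = 1*a + a = a + a = 2*a)
p(P(-24, -5), 648) + z(62) = (5 + (1/309)*648 - 1*(2 - 24)/648) + 2*62 = (5 + 216/103 - 1*(-22)*1/648) + 124 = (5 + 216/103 + 11/324) + 124 = 237977/33372 + 124 = 4376105/33372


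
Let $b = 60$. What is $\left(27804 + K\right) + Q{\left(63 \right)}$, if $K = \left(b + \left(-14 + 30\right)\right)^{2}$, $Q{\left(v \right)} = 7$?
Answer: $33587$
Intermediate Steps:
$K = 5776$ ($K = \left(60 + \left(-14 + 30\right)\right)^{2} = \left(60 + 16\right)^{2} = 76^{2} = 5776$)
$\left(27804 + K\right) + Q{\left(63 \right)} = \left(27804 + 5776\right) + 7 = 33580 + 7 = 33587$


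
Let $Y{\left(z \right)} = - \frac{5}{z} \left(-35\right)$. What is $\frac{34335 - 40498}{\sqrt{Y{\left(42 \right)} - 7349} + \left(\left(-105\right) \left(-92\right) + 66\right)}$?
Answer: $- \frac{359648028}{567614525} + \frac{6163 i \sqrt{264414}}{567614525} \approx -0.63361 + 0.0055832 i$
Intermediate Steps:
$Y{\left(z \right)} = \frac{175}{z}$
$\frac{34335 - 40498}{\sqrt{Y{\left(42 \right)} - 7349} + \left(\left(-105\right) \left(-92\right) + 66\right)} = \frac{34335 - 40498}{\sqrt{\frac{175}{42} - 7349} + \left(\left(-105\right) \left(-92\right) + 66\right)} = - \frac{6163}{\sqrt{175 \cdot \frac{1}{42} - 7349} + \left(9660 + 66\right)} = - \frac{6163}{\sqrt{\frac{25}{6} - 7349} + 9726} = - \frac{6163}{\sqrt{- \frac{44069}{6}} + 9726} = - \frac{6163}{\frac{i \sqrt{264414}}{6} + 9726} = - \frac{6163}{9726 + \frac{i \sqrt{264414}}{6}}$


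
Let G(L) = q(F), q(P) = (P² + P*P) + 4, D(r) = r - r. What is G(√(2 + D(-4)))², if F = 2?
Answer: 144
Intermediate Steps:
D(r) = 0
q(P) = 4 + 2*P² (q(P) = (P² + P²) + 4 = 2*P² + 4 = 4 + 2*P²)
G(L) = 12 (G(L) = 4 + 2*2² = 4 + 2*4 = 4 + 8 = 12)
G(√(2 + D(-4)))² = 12² = 144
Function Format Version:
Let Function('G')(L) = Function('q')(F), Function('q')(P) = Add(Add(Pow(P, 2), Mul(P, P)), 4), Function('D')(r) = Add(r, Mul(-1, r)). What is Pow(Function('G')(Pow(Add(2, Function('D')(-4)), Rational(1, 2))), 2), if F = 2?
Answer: 144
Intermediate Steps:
Function('D')(r) = 0
Function('q')(P) = Add(4, Mul(2, Pow(P, 2))) (Function('q')(P) = Add(Add(Pow(P, 2), Pow(P, 2)), 4) = Add(Mul(2, Pow(P, 2)), 4) = Add(4, Mul(2, Pow(P, 2))))
Function('G')(L) = 12 (Function('G')(L) = Add(4, Mul(2, Pow(2, 2))) = Add(4, Mul(2, 4)) = Add(4, 8) = 12)
Pow(Function('G')(Pow(Add(2, Function('D')(-4)), Rational(1, 2))), 2) = Pow(12, 2) = 144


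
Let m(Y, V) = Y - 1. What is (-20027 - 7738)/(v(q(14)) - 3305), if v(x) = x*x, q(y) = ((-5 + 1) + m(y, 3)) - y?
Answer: 5553/656 ≈ 8.4649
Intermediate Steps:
m(Y, V) = -1 + Y
q(y) = -5 (q(y) = ((-5 + 1) + (-1 + y)) - y = (-4 + (-1 + y)) - y = (-5 + y) - y = -5)
v(x) = x**2
(-20027 - 7738)/(v(q(14)) - 3305) = (-20027 - 7738)/((-5)**2 - 3305) = -27765/(25 - 3305) = -27765/(-3280) = -27765*(-1/3280) = 5553/656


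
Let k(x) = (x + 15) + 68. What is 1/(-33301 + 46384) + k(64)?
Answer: 1923202/13083 ≈ 147.00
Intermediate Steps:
k(x) = 83 + x (k(x) = (15 + x) + 68 = 83 + x)
1/(-33301 + 46384) + k(64) = 1/(-33301 + 46384) + (83 + 64) = 1/13083 + 147 = 1923202/13083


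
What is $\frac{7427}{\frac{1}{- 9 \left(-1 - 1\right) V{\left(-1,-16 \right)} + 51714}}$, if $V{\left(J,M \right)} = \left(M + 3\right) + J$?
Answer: $382208274$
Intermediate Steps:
$V{\left(J,M \right)} = 3 + J + M$ ($V{\left(J,M \right)} = \left(3 + M\right) + J = 3 + J + M$)
$\frac{7427}{\frac{1}{- 9 \left(-1 - 1\right) V{\left(-1,-16 \right)} + 51714}} = \frac{7427}{\frac{1}{- 9 \left(-1 - 1\right) \left(3 - 1 - 16\right) + 51714}} = \frac{7427}{\frac{1}{\left(-9\right) \left(-2\right) \left(-14\right) + 51714}} = \frac{7427}{\frac{1}{18 \left(-14\right) + 51714}} = \frac{7427}{\frac{1}{-252 + 51714}} = \frac{7427}{\frac{1}{51462}} = 7427 \frac{1}{\frac{1}{51462}} = 7427 \cdot 51462 = 382208274$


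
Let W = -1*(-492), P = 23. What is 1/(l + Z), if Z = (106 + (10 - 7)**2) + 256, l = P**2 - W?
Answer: 1/408 ≈ 0.0024510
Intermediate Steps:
W = 492
l = 37 (l = 23**2 - 1*492 = 529 - 492 = 37)
Z = 371 (Z = (106 + 3**2) + 256 = (106 + 9) + 256 = 115 + 256 = 371)
1/(l + Z) = 1/(37 + 371) = 1/408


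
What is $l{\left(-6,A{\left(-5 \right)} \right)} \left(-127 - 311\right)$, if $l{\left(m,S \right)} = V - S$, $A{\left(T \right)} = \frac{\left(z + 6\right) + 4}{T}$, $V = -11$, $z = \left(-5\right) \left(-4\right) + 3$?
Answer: $\frac{9636}{5} \approx 1927.2$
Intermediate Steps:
$z = 23$ ($z = 20 + 3 = 23$)
$A{\left(T \right)} = \frac{33}{T}$ ($A{\left(T \right)} = \frac{\left(23 + 6\right) + 4}{T} = \frac{29 + 4}{T} = \frac{33}{T}$)
$l{\left(m,S \right)} = -11 - S$
$l{\left(-6,A{\left(-5 \right)} \right)} \left(-127 - 311\right) = \left(-11 - \frac{33}{-5}\right) \left(-127 - 311\right) = \left(-11 - 33 \left(- \frac{1}{5}\right)\right) \left(-438\right) = \left(-11 - - \frac{33}{5}\right) \left(-438\right) = \left(-11 + \frac{33}{5}\right) \left(-438\right) = \left(- \frac{22}{5}\right) \left(-438\right) = \frac{9636}{5}$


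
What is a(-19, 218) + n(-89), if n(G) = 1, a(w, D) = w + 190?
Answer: 172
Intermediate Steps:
a(w, D) = 190 + w
a(-19, 218) + n(-89) = (190 - 19) + 1 = 171 + 1 = 172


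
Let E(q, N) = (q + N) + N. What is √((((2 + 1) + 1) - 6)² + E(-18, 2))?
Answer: I*√10 ≈ 3.1623*I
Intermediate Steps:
E(q, N) = q + 2*N (E(q, N) = (N + q) + N = q + 2*N)
√((((2 + 1) + 1) - 6)² + E(-18, 2)) = √((((2 + 1) + 1) - 6)² + (-18 + 2*2)) = √(((3 + 1) - 6)² + (-18 + 4)) = √((4 - 6)² - 14) = √((-2)² - 14) = √(4 - 14) = √(-10) = I*√10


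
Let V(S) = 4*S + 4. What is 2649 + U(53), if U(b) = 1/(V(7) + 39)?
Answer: 188080/71 ≈ 2649.0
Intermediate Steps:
V(S) = 4 + 4*S
U(b) = 1/71 (U(b) = 1/((4 + 4*7) + 39) = 1/((4 + 28) + 39) = 1/(32 + 39) = 1/71)
2649 + U(53) = 2649 + 1/71 = 188080/71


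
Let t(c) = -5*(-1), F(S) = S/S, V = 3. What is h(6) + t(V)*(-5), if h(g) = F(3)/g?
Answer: -149/6 ≈ -24.833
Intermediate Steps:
F(S) = 1
h(g) = 1/g
t(c) = 5
h(6) + t(V)*(-5) = 1/6 + 5*(-5) = ⅙ - 25 = -149/6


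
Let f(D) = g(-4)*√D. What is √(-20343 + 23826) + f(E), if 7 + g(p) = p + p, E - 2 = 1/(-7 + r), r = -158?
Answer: 9*√43 - √54285/11 ≈ 37.836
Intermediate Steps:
E = 329/165 (E = 2 + 1/(-7 - 158) = 2 + 1/(-165) = 2 - 1/165 = 329/165 ≈ 1.9939)
g(p) = -7 + 2*p (g(p) = -7 + (p + p) = -7 + 2*p)
f(D) = -15*√D (f(D) = (-7 + 2*(-4))*√D = (-7 - 8)*√D = -15*√D)
√(-20343 + 23826) + f(E) = √(-20343 + 23826) - √54285/11 = √3483 - √54285/11 = 9*√43 - √54285/11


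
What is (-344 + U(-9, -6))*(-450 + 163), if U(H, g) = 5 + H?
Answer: 99876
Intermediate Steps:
(-344 + U(-9, -6))*(-450 + 163) = (-344 + (5 - 9))*(-450 + 163) = (-344 - 4)*(-287) = -348*(-287) = 99876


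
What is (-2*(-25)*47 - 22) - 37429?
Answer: -35101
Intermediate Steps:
(-2*(-25)*47 - 22) - 37429 = (50*47 - 22) - 37429 = (2350 - 22) - 37429 = 2328 - 37429 = -35101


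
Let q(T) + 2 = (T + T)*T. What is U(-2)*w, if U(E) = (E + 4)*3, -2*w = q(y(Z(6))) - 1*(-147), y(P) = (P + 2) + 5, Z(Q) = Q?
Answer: -1449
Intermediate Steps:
y(P) = 7 + P (y(P) = (2 + P) + 5 = 7 + P)
q(T) = -2 + 2*T² (q(T) = -2 + (T + T)*T = -2 + (2*T)*T = -2 + 2*T²)
w = -483/2 (w = -((-2 + 2*(7 + 6)²) - 1*(-147))/2 = -((-2 + 2*13²) + 147)/2 = -((-2 + 2*169) + 147)/2 = -((-2 + 338) + 147)/2 = -(336 + 147)/2 = -½*483 = -483/2 ≈ -241.50)
U(E) = 12 + 3*E (U(E) = (4 + E)*3 = 12 + 3*E)
U(-2)*w = (12 + 3*(-2))*(-483/2) = (12 - 6)*(-483/2) = 6*(-483/2) = -1449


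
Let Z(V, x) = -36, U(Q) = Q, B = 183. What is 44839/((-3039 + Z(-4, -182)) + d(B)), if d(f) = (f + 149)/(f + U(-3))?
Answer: -2017755/138292 ≈ -14.591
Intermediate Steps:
d(f) = (149 + f)/(-3 + f) (d(f) = (f + 149)/(f - 3) = (149 + f)/(-3 + f))
44839/((-3039 + Z(-4, -182)) + d(B)) = 44839/((-3039 - 36) + (149 + 183)/(-3 + 183)) = 44839/(-3075 + 332/180) = 44839/(-3075 + (1/180)*332) = 44839/(-3075 + 83/45) = 44839/(-138292/45) = 44839*(-45/138292) = -2017755/138292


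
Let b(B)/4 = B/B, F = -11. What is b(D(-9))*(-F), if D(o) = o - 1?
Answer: 44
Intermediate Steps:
D(o) = -1 + o
b(B) = 4 (b(B) = 4*(B/B) = 4*1 = 4)
b(D(-9))*(-F) = 4*(-1*(-11)) = 4*11 = 44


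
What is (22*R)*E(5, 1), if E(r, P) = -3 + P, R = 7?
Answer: -308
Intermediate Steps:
(22*R)*E(5, 1) = (22*7)*(-3 + 1) = 154*(-2) = -308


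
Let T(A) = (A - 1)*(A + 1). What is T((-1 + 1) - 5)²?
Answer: 576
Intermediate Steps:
T(A) = (1 + A)*(-1 + A) (T(A) = (-1 + A)*(1 + A) = (1 + A)*(-1 + A))
T((-1 + 1) - 5)² = (-1 + ((-1 + 1) - 5)²)² = (-1 + (0 - 5)²)² = (-1 + (-5)²)² = (-1 + 25)² = 24² = 576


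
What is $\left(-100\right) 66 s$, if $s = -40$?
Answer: $264000$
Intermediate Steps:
$\left(-100\right) 66 s = \left(-100\right) 66 \left(-40\right) = \left(-6600\right) \left(-40\right) = 264000$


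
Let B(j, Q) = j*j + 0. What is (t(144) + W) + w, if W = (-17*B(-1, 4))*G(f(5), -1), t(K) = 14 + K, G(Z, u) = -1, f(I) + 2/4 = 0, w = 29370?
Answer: 29545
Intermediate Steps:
f(I) = -1/2 (f(I) = -1/2 + 0 = -1/2)
B(j, Q) = j**2 (B(j, Q) = j**2 + 0 = j**2)
W = 17 (W = -17*(-1)**2*(-1) = -17*1*(-1) = -17*(-1) = 17)
(t(144) + W) + w = ((14 + 144) + 17) + 29370 = (158 + 17) + 29370 = 175 + 29370 = 29545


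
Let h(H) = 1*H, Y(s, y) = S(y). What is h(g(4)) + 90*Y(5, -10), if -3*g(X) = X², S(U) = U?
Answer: -2716/3 ≈ -905.33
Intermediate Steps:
Y(s, y) = y
g(X) = -X²/3
h(H) = H
h(g(4)) + 90*Y(5, -10) = -⅓*4² + 90*(-10) = -⅓*16 - 900 = -16/3 - 900 = -2716/3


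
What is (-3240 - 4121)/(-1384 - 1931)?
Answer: 433/195 ≈ 2.2205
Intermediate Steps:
(-3240 - 4121)/(-1384 - 1931) = -7361/(-3315) = -7361*(-1/3315) = 433/195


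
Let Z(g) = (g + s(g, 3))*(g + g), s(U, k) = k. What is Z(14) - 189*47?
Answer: -8407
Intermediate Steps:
Z(g) = 2*g*(3 + g) (Z(g) = (g + 3)*(g + g) = (3 + g)*(2*g) = 2*g*(3 + g))
Z(14) - 189*47 = 2*14*(3 + 14) - 189*47 = 2*14*17 - 8883 = 476 - 8883 = -8407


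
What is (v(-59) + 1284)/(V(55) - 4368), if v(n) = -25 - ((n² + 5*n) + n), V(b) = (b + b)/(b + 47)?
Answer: 95268/222713 ≈ 0.42776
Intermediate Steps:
V(b) = 2*b/(47 + b) (V(b) = (2*b)/(47 + b) = 2*b/(47 + b))
v(n) = -25 - n² - 6*n (v(n) = -25 - (n² + 6*n) = -25 + (-n² - 6*n) = -25 - n² - 6*n)
(v(-59) + 1284)/(V(55) - 4368) = ((-25 - 1*(-59)² - 6*(-59)) + 1284)/(2*55/(47 + 55) - 4368) = ((-25 - 1*3481 + 354) + 1284)/(2*55/102 - 4368) = ((-25 - 3481 + 354) + 1284)/(2*55*(1/102) - 4368) = (-3152 + 1284)/(55/51 - 4368) = -1868/(-222713/51) = -1868*(-51/222713) = 95268/222713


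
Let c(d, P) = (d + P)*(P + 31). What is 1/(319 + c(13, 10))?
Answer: 1/1262 ≈ 0.00079239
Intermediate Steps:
c(d, P) = (31 + P)*(P + d) (c(d, P) = (P + d)*(31 + P) = (31 + P)*(P + d))
1/(319 + c(13, 10)) = 1/(319 + (10**2 + 31*10 + 31*13 + 10*13)) = 1/(319 + (100 + 310 + 403 + 130)) = 1/(319 + 943) = 1/1262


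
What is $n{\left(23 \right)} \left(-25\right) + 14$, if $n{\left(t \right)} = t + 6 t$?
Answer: $-4011$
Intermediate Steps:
$n{\left(t \right)} = 7 t$
$n{\left(23 \right)} \left(-25\right) + 14 = 7 \cdot 23 \left(-25\right) + 14 = 161 \left(-25\right) + 14 = -4025 + 14 = -4011$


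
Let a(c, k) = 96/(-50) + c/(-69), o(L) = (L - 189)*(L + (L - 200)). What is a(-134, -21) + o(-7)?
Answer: 72353438/1725 ≈ 41944.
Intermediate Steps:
o(L) = (-200 + 2*L)*(-189 + L) (o(L) = (-189 + L)*(L + (-200 + L)) = (-189 + L)*(-200 + 2*L) = (-200 + 2*L)*(-189 + L))
a(c, k) = -48/25 - c/69 (a(c, k) = 96*(-1/50) + c*(-1/69) = -48/25 - c/69)
a(-134, -21) + o(-7) = (-48/25 - 1/69*(-134)) + (37800 - 578*(-7) + 2*(-7)²) = (-48/25 + 134/69) + (37800 + 4046 + 2*49) = 38/1725 + (37800 + 4046 + 98) = 38/1725 + 41944 = 72353438/1725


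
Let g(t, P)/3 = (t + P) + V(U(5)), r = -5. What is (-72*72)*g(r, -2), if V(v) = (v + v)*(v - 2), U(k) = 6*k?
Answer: -26018496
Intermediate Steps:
V(v) = 2*v*(-2 + v) (V(v) = (2*v)*(-2 + v) = 2*v*(-2 + v))
g(t, P) = 5040 + 3*P + 3*t (g(t, P) = 3*((t + P) + 2*(6*5)*(-2 + 6*5)) = 3*((P + t) + 2*30*(-2 + 30)) = 3*((P + t) + 2*30*28) = 3*((P + t) + 1680) = 3*(1680 + P + t) = 5040 + 3*P + 3*t)
(-72*72)*g(r, -2) = (-72*72)*(5040 + 3*(-2) + 3*(-5)) = -5184*(5040 - 6 - 15) = -5184*5019 = -26018496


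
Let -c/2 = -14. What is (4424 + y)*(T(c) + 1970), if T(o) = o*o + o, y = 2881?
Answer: 20322510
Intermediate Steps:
c = 28 (c = -2*(-14) = 28)
T(o) = o + o**2 (T(o) = o**2 + o = o + o**2)
(4424 + y)*(T(c) + 1970) = (4424 + 2881)*(28*(1 + 28) + 1970) = 7305*(28*29 + 1970) = 7305*(812 + 1970) = 7305*2782 = 20322510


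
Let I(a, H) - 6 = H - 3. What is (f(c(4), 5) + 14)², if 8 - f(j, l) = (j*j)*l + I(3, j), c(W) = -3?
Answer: 529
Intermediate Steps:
I(a, H) = 3 + H (I(a, H) = 6 + (H - 3) = 6 + (-3 + H) = 3 + H)
f(j, l) = 5 - j - l*j² (f(j, l) = 8 - ((j*j)*l + (3 + j)) = 8 - (j²*l + (3 + j)) = 8 - (l*j² + (3 + j)) = 8 - (3 + j + l*j²) = 8 + (-3 - j - l*j²) = 5 - j - l*j²)
(f(c(4), 5) + 14)² = ((5 - 1*(-3) - 1*5*(-3)²) + 14)² = ((5 + 3 - 1*5*9) + 14)² = ((5 + 3 - 45) + 14)² = (-37 + 14)² = (-23)² = 529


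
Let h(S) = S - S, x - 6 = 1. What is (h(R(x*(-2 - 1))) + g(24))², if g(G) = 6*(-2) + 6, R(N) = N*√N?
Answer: 36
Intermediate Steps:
x = 7 (x = 6 + 1 = 7)
R(N) = N^(3/2)
g(G) = -6 (g(G) = -12 + 6 = -6)
h(S) = 0
(h(R(x*(-2 - 1))) + g(24))² = (0 - 6)² = (-6)² = 36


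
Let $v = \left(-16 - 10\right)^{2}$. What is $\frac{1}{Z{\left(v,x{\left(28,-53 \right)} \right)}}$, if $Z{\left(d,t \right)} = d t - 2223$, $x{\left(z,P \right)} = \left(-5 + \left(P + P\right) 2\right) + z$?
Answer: $- \frac{1}{129987} \approx -7.6931 \cdot 10^{-6}$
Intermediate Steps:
$x{\left(z,P \right)} = -5 + z + 4 P$ ($x{\left(z,P \right)} = \left(-5 + 2 P 2\right) + z = \left(-5 + 4 P\right) + z = -5 + z + 4 P$)
$v = 676$ ($v = \left(-26\right)^{2} = 676$)
$Z{\left(d,t \right)} = -2223 + d t$
$\frac{1}{Z{\left(v,x{\left(28,-53 \right)} \right)}} = \frac{1}{-2223 + 676 \left(-5 + 28 + 4 \left(-53\right)\right)} = \frac{1}{-2223 + 676 \left(-5 + 28 - 212\right)} = \frac{1}{-2223 + 676 \left(-189\right)} = \frac{1}{-2223 - 127764} = \frac{1}{-129987} = - \frac{1}{129987}$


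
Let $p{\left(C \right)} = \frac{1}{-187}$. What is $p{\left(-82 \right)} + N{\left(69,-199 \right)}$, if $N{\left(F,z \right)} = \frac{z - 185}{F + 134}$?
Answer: $- \frac{72011}{37961} \approx -1.897$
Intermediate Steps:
$p{\left(C \right)} = - \frac{1}{187}$
$N{\left(F,z \right)} = \frac{-185 + z}{134 + F}$
$p{\left(-82 \right)} + N{\left(69,-199 \right)} = - \frac{1}{187} + \frac{-185 - 199}{134 + 69} = - \frac{1}{187} + \frac{1}{203} \left(-384\right) = - \frac{1}{187} - \frac{384}{203} = - \frac{72011}{37961}$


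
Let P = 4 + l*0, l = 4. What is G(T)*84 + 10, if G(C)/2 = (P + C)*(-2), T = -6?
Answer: 682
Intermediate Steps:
P = 4 (P = 4 + 4*0 = 4 + 0 = 4)
G(C) = -16 - 4*C (G(C) = 2*((4 + C)*(-2)) = 2*(-8 - 2*C) = -16 - 4*C)
G(T)*84 + 10 = (-16 - 4*(-6))*84 + 10 = (-16 + 24)*84 + 10 = 8*84 + 10 = 672 + 10 = 682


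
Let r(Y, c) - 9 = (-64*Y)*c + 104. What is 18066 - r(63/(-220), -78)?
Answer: 1066039/55 ≈ 19383.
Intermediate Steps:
r(Y, c) = 113 - 64*Y*c (r(Y, c) = 9 + ((-64*Y)*c + 104) = 9 + (-64*Y*c + 104) = 9 + (104 - 64*Y*c) = 113 - 64*Y*c)
18066 - r(63/(-220), -78) = 18066 - (113 - 64*63/(-220)*(-78)) = 18066 - (113 - 64*63*(-1/220)*(-78)) = 18066 - (113 - 64*(-63/220)*(-78)) = 18066 - (113 - 78624/55) = 18066 - 1*(-72409/55) = 18066 + 72409/55 = 1066039/55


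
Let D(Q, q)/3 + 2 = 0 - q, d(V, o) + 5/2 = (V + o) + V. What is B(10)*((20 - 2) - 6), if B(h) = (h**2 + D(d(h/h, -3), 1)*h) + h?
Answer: 240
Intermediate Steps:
d(V, o) = -5/2 + o + 2*V (d(V, o) = -5/2 + ((V + o) + V) = -5/2 + (o + 2*V) = -5/2 + o + 2*V)
D(Q, q) = -6 - 3*q (D(Q, q) = -6 + 3*(0 - q) = -6 + 3*(-q) = -6 - 3*q)
B(h) = h**2 - 8*h (B(h) = (h**2 + (-6 - 3*1)*h) + h = (h**2 + (-6 - 3)*h) + h = (h**2 - 9*h) + h = h**2 - 8*h)
B(10)*((20 - 2) - 6) = (10*(-8 + 10))*((20 - 2) - 6) = (10*2)*(18 - 6) = 20*12 = 240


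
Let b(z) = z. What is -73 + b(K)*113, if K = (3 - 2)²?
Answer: 40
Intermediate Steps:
K = 1 (K = 1² = 1)
-73 + b(K)*113 = -73 + 1*113 = -73 + 113 = 40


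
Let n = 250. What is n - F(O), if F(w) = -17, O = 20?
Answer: 267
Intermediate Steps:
n - F(O) = 250 - 1*(-17) = 250 + 17 = 267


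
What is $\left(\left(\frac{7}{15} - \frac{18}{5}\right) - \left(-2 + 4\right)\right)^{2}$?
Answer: $\frac{5929}{225} \approx 26.351$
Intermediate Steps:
$\left(\left(\frac{7}{15} - \frac{18}{5}\right) - \left(-2 + 4\right)\right)^{2} = \left(\left(7 \cdot \frac{1}{15} - \frac{18}{5}\right) - 2\right)^{2} = \left(\left(\frac{7}{15} - \frac{18}{5}\right) - 2\right)^{2} = \left(- \frac{47}{15} - 2\right)^{2} = \left(- \frac{77}{15}\right)^{2} = \frac{5929}{225}$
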